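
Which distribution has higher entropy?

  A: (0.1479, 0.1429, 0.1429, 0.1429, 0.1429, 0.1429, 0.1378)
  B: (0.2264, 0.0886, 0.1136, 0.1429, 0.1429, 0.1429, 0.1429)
A

Both distributions are close to uniform, making this a harder comparison.

H(A) = 2.8071 bits
H(B) = 2.7556 bits

The distribution closer to uniform has higher entropy.
Answer: A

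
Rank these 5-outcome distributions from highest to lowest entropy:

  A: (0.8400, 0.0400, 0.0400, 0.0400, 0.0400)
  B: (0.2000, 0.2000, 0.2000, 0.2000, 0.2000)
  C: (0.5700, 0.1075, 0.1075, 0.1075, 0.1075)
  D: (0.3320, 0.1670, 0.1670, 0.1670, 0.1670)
B > D > C > A

Key insight: Entropy is maximized by uniform distributions and minimized by concentrated distributions.

Entropies:
  H(A) = 0.9543 bits
  H(B) = 2.3219 bits
  H(C) = 1.8458 bits
  H(D) = 2.2530 bits

Ranking: B > D > C > A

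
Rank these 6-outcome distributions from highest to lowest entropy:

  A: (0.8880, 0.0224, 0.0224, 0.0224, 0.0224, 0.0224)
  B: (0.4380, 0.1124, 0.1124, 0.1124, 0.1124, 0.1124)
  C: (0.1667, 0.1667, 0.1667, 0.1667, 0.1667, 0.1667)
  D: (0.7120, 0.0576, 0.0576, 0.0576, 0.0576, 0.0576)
C > B > D > A

Key insight: Entropy is maximized by uniform distributions and minimized by concentrated distributions.

Entropies:
  H(A) = 0.7660 bits
  H(B) = 2.2938 bits
  H(C) = 2.5850 bits
  H(D) = 1.5348 bits

Ranking: C > B > D > A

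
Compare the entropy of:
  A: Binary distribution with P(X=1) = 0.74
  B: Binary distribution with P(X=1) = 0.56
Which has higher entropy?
B

For binary distributions, entropy is maximized at p=0.5 and decreases as p moves toward 0 or 1.

H(A) = H(0.74) = 0.8267 bits
H(B) = H(0.56) = 0.9896 bits

Distribution B (p=0.56) is closer to uniform (p=0.5), so it has higher entropy.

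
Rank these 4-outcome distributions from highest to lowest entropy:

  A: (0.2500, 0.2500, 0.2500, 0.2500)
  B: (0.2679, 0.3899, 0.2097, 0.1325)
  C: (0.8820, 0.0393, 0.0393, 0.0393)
A > B > C

Key insight: Entropy is maximized by uniform distributions and minimized by concentrated distributions.

- Uniform distributions have maximum entropy log₂(4) = 2.0000 bits
- The more "peaked" or concentrated a distribution, the lower its entropy

Entropies:
  H(A) = 2.0000 bits
  H(B) = 1.8979 bits
  H(C) = 0.7106 bits

Ranking: A > B > C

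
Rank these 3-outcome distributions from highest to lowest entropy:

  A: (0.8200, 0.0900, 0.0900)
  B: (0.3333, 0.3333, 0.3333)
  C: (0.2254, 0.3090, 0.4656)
B > C > A

Key insight: Entropy is maximized by uniform distributions and minimized by concentrated distributions.

- Uniform distributions have maximum entropy log₂(3) = 1.5850 bits
- The more "peaked" or concentrated a distribution, the lower its entropy

Entropies:
  H(A) = 0.8601 bits
  H(B) = 1.5850 bits
  H(C) = 1.5215 bits

Ranking: B > C > A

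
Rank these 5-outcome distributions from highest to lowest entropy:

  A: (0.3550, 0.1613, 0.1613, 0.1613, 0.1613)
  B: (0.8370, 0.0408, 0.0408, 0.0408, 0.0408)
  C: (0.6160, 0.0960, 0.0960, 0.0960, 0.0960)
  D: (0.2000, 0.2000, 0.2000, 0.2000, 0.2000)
D > A > C > B

Key insight: Entropy is maximized by uniform distributions and minimized by concentrated distributions.

Entropies:
  H(A) = 2.2285 bits
  H(B) = 0.9674 bits
  H(C) = 1.7288 bits
  H(D) = 2.3219 bits

Ranking: D > A > C > B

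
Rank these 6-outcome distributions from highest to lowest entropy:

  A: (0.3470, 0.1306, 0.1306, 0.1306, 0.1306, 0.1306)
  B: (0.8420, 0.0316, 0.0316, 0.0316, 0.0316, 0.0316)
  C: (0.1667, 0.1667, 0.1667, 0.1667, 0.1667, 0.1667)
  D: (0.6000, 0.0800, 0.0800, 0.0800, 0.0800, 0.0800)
C > A > D > B

Key insight: Entropy is maximized by uniform distributions and minimized by concentrated distributions.

Entropies:
  H(A) = 2.4476 bits
  H(B) = 0.9964 bits
  H(C) = 2.5850 bits
  H(D) = 1.8997 bits

Ranking: C > A > D > B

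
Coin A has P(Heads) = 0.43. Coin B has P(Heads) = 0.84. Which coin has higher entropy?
A

For binary distributions, entropy is maximized at p=0.5 and decreases as p moves toward 0 or 1.

H(A) = H(0.43) = 0.9858 bits
H(B) = H(0.84) = 0.6343 bits

Distribution A (p=0.43) is closer to uniform (p=0.5), so it has higher entropy.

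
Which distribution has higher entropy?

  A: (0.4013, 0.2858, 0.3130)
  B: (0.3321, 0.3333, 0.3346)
B

Both distributions are close to uniform, making this a harder comparison.

H(A) = 1.5695 bits
H(B) = 1.5850 bits

The distribution closer to uniform has higher entropy.
Answer: B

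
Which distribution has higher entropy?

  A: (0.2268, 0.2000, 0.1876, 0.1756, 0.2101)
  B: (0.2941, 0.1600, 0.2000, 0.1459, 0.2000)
A

Both distributions are close to uniform, making this a harder comparison.

H(A) = 2.3163 bits
H(B) = 2.2762 bits

The distribution closer to uniform has higher entropy.
Answer: A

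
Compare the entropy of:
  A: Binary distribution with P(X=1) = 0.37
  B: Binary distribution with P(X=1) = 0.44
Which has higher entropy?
B

For binary distributions, entropy is maximized at p=0.5 and decreases as p moves toward 0 or 1.

H(A) = H(0.37) = 0.9507 bits
H(B) = H(0.44) = 0.9896 bits

Distribution B (p=0.44) is closer to uniform (p=0.5), so it has higher entropy.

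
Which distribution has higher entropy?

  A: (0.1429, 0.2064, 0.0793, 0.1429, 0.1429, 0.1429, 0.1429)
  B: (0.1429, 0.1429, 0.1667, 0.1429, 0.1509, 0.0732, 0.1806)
B

Both distributions are close to uniform, making this a harder comparison.

H(A) = 2.7651 bits
H(B) = 2.7678 bits

The distribution closer to uniform has higher entropy.
Answer: B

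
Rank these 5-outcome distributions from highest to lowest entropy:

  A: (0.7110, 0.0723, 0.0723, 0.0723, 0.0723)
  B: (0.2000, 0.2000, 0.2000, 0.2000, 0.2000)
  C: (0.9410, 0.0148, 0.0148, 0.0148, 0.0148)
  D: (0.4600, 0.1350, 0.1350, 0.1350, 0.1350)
B > D > A > C

Key insight: Entropy is maximized by uniform distributions and minimized by concentrated distributions.

Entropies:
  H(A) = 1.4454 bits
  H(B) = 2.3219 bits
  H(C) = 0.4415 bits
  H(D) = 2.0754 bits

Ranking: B > D > A > C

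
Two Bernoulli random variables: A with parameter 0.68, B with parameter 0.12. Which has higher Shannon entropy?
A

For binary distributions, entropy is maximized at p=0.5 and decreases as p moves toward 0 or 1.

H(A) = H(0.68) = 0.9044 bits
H(B) = H(0.12) = 0.5294 bits

Distribution A (p=0.68) is closer to uniform (p=0.5), so it has higher entropy.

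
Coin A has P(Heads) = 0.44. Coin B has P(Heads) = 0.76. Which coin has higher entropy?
A

For binary distributions, entropy is maximized at p=0.5 and decreases as p moves toward 0 or 1.

H(A) = H(0.44) = 0.9896 bits
H(B) = H(0.76) = 0.7950 bits

Distribution A (p=0.44) is closer to uniform (p=0.5), so it has higher entropy.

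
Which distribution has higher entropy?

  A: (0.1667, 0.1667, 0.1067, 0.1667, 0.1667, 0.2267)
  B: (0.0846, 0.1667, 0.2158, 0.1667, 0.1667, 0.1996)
A

Both distributions are close to uniform, making this a harder comparison.

H(A) = 2.5531 bits
H(B) = 2.5354 bits

The distribution closer to uniform has higher entropy.
Answer: A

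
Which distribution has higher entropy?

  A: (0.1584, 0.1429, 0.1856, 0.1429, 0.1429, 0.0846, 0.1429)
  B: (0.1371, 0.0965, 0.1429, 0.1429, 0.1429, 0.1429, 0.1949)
B

Both distributions are close to uniform, making this a harder comparison.

H(A) = 2.7777 bits
H(B) = 2.7827 bits

The distribution closer to uniform has higher entropy.
Answer: B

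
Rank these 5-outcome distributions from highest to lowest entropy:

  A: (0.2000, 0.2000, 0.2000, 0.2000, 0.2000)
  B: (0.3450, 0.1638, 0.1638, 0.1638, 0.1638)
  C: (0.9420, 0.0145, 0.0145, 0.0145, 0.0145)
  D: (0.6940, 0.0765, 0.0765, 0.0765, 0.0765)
A > B > D > C

Key insight: Entropy is maximized by uniform distributions and minimized by concentrated distributions.

Entropies:
  H(A) = 2.3219 bits
  H(B) = 2.2395 bits
  H(C) = 0.4355 bits
  H(D) = 1.5005 bits

Ranking: A > B > D > C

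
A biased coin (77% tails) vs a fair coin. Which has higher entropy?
Fair coin

The fair coin is uniform (p=0.5), maximizing binary entropy at 1 bit. The biased coin has H(0.77) ≈ 0.778 bits — its outcome is more predictable, so its entropy is lower.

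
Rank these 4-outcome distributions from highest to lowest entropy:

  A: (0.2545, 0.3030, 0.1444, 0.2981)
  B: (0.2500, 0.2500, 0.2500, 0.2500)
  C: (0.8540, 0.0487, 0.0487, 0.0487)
B > A > C

Key insight: Entropy is maximized by uniform distributions and minimized by concentrated distributions.

- Uniform distributions have maximum entropy log₂(4) = 2.0000 bits
- The more "peaked" or concentrated a distribution, the lower its entropy

Entropies:
  H(A) = 1.9480 bits
  H(B) = 2.0000 bits
  H(C) = 0.8311 bits

Ranking: B > A > C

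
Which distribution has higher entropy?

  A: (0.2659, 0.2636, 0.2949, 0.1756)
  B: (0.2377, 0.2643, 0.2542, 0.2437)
B

Both distributions are close to uniform, making this a harder comparison.

H(A) = 1.9754 bits
H(B) = 1.9988 bits

The distribution closer to uniform has higher entropy.
Answer: B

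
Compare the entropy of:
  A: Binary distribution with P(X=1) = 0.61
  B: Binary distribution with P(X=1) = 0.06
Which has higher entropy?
A

For binary distributions, entropy is maximized at p=0.5 and decreases as p moves toward 0 or 1.

H(A) = H(0.61) = 0.9648 bits
H(B) = H(0.06) = 0.3274 bits

Distribution A (p=0.61) is closer to uniform (p=0.5), so it has higher entropy.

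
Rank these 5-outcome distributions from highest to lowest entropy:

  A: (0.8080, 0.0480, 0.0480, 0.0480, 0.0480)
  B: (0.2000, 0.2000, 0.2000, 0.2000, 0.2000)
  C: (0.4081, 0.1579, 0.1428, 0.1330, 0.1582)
B > C > A

Key insight: Entropy is maximized by uniform distributions and minimized by concentrated distributions.

- Uniform distributions have maximum entropy log₂(5) = 2.3219 bits
- The more "peaked" or concentrated a distribution, the lower its entropy

Entropies:
  H(A) = 1.0896 bits
  H(B) = 2.3219 bits
  H(C) = 2.1571 bits

Ranking: B > C > A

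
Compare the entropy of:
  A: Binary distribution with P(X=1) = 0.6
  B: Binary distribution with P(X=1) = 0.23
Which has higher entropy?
A

For binary distributions, entropy is maximized at p=0.5 and decreases as p moves toward 0 or 1.

H(A) = H(0.6) = 0.9710 bits
H(B) = H(0.23) = 0.7780 bits

Distribution A (p=0.6) is closer to uniform (p=0.5), so it has higher entropy.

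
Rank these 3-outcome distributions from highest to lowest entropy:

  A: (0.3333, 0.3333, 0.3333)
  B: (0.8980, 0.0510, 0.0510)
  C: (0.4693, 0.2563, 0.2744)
A > C > B

Key insight: Entropy is maximized by uniform distributions and minimized by concentrated distributions.

- Uniform distributions have maximum entropy log₂(3) = 1.5850 bits
- The more "peaked" or concentrated a distribution, the lower its entropy

Entropies:
  H(A) = 1.5850 bits
  H(B) = 0.5773 bits
  H(C) = 1.5275 bits

Ranking: A > C > B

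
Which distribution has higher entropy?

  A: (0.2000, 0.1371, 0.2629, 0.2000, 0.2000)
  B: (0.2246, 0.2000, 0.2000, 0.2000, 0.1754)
B

Both distributions are close to uniform, making this a harder comparison.

H(A) = 2.2929 bits
H(B) = 2.3175 bits

The distribution closer to uniform has higher entropy.
Answer: B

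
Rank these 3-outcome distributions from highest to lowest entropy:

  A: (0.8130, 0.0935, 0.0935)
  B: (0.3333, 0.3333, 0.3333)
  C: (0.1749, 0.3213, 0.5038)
B > C > A

Key insight: Entropy is maximized by uniform distributions and minimized by concentrated distributions.

- Uniform distributions have maximum entropy log₂(3) = 1.5850 bits
- The more "peaked" or concentrated a distribution, the lower its entropy

Entropies:
  H(A) = 0.8822 bits
  H(B) = 1.5850 bits
  H(C) = 1.4645 bits

Ranking: B > C > A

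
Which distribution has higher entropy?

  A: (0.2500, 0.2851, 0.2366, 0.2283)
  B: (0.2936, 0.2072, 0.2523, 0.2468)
A

Both distributions are close to uniform, making this a harder comparison.

H(A) = 1.9947 bits
H(B) = 1.9891 bits

The distribution closer to uniform has higher entropy.
Answer: A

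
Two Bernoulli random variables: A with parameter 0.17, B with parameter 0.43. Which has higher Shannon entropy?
B

For binary distributions, entropy is maximized at p=0.5 and decreases as p moves toward 0 or 1.

H(A) = H(0.17) = 0.6577 bits
H(B) = H(0.43) = 0.9858 bits

Distribution B (p=0.43) is closer to uniform (p=0.5), so it has higher entropy.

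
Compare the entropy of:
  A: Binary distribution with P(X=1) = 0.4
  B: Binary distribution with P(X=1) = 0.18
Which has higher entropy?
A

For binary distributions, entropy is maximized at p=0.5 and decreases as p moves toward 0 or 1.

H(A) = H(0.4) = 0.9710 bits
H(B) = H(0.18) = 0.6801 bits

Distribution A (p=0.4) is closer to uniform (p=0.5), so it has higher entropy.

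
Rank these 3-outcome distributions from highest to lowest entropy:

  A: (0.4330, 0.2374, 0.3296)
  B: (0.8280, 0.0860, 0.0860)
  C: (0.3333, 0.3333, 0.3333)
C > A > B

Key insight: Entropy is maximized by uniform distributions and minimized by concentrated distributions.

- Uniform distributions have maximum entropy log₂(3) = 1.5850 bits
- The more "peaked" or concentrated a distribution, the lower its entropy

Entropies:
  H(A) = 1.5432 bits
  H(B) = 0.8343 bits
  H(C) = 1.5850 bits

Ranking: C > A > B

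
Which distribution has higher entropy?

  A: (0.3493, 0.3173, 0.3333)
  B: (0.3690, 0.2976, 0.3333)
A

Both distributions are close to uniform, making this a harder comparison.

H(A) = 1.5839 bits
H(B) = 1.5794 bits

The distribution closer to uniform has higher entropy.
Answer: A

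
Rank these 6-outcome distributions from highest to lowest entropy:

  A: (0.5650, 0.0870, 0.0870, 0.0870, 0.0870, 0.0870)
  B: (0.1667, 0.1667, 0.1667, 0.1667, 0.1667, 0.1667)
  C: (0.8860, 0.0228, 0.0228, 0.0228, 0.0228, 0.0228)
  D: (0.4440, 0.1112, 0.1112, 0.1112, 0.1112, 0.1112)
B > D > A > C

Key insight: Entropy is maximized by uniform distributions and minimized by concentrated distributions.

Entropies:
  H(A) = 1.9978 bits
  H(B) = 2.5850 bits
  H(C) = 0.7766 bits
  H(D) = 2.2819 bits

Ranking: B > D > A > C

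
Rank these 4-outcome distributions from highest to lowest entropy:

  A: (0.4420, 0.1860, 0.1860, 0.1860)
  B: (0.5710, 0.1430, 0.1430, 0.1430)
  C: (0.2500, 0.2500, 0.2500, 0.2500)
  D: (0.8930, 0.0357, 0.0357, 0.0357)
C > A > B > D

Key insight: Entropy is maximized by uniform distributions and minimized by concentrated distributions.

Entropies:
  H(A) = 1.8747 bits
  H(B) = 1.6654 bits
  H(C) = 2.0000 bits
  H(D) = 0.6604 bits

Ranking: C > A > B > D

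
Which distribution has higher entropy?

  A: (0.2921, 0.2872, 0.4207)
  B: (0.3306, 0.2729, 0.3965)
B

Both distributions are close to uniform, making this a harder comparison.

H(A) = 1.5611 bits
H(B) = 1.5684 bits

The distribution closer to uniform has higher entropy.
Answer: B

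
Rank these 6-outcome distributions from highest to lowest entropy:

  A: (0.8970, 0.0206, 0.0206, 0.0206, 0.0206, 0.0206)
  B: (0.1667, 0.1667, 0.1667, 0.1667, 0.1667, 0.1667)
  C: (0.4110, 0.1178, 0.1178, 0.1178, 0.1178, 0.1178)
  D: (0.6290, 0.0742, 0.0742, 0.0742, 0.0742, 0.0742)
B > C > D > A

Key insight: Entropy is maximized by uniform distributions and minimized by concentrated distributions.

Entropies:
  H(A) = 0.7176 bits
  H(B) = 2.5850 bits
  H(C) = 2.3446 bits
  H(D) = 1.8129 bits

Ranking: B > C > D > A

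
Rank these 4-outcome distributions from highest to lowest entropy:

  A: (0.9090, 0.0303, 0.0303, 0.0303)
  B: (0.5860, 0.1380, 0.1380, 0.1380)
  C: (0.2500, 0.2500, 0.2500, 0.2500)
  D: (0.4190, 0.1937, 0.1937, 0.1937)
C > D > B > A

Key insight: Entropy is maximized by uniform distributions and minimized by concentrated distributions.

Entropies:
  H(A) = 0.5840 bits
  H(B) = 1.6347 bits
  H(C) = 2.0000 bits
  H(D) = 1.9018 bits

Ranking: C > D > B > A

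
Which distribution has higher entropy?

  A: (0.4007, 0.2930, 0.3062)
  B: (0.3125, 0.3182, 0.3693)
B

Both distributions are close to uniform, making this a harder comparison.

H(A) = 1.5704 bits
H(B) = 1.5808 bits

The distribution closer to uniform has higher entropy.
Answer: B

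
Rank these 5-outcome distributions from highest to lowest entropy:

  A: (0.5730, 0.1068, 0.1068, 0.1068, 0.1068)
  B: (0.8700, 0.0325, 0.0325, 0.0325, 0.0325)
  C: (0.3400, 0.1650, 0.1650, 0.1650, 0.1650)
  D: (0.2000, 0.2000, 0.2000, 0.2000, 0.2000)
D > C > A > B

Key insight: Entropy is maximized by uniform distributions and minimized by concentrated distributions.

Entropies:
  H(A) = 1.8386 bits
  H(B) = 0.8174 bits
  H(C) = 2.2448 bits
  H(D) = 2.3219 bits

Ranking: D > C > A > B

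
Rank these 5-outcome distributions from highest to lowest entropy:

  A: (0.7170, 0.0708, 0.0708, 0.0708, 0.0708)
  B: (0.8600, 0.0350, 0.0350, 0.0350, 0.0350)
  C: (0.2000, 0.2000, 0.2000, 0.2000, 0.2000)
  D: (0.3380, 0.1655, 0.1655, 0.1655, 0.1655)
C > D > A > B

Key insight: Entropy is maximized by uniform distributions and minimized by concentrated distributions.

Entropies:
  H(A) = 1.4255 bits
  H(B) = 0.8642 bits
  H(C) = 2.3219 bits
  H(D) = 2.2469 bits

Ranking: C > D > A > B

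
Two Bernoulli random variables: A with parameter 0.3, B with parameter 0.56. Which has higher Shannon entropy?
B

For binary distributions, entropy is maximized at p=0.5 and decreases as p moves toward 0 or 1.

H(A) = H(0.3) = 0.8813 bits
H(B) = H(0.56) = 0.9896 bits

Distribution B (p=0.56) is closer to uniform (p=0.5), so it has higher entropy.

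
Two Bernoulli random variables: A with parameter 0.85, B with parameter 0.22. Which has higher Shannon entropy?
B

For binary distributions, entropy is maximized at p=0.5 and decreases as p moves toward 0 or 1.

H(A) = H(0.85) = 0.6098 bits
H(B) = H(0.22) = 0.7602 bits

Distribution B (p=0.22) is closer to uniform (p=0.5), so it has higher entropy.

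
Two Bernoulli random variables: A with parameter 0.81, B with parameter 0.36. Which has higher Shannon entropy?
B

For binary distributions, entropy is maximized at p=0.5 and decreases as p moves toward 0 or 1.

H(A) = H(0.81) = 0.7015 bits
H(B) = H(0.36) = 0.9427 bits

Distribution B (p=0.36) is closer to uniform (p=0.5), so it has higher entropy.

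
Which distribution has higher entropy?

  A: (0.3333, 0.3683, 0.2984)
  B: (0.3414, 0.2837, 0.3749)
A

Both distributions are close to uniform, making this a harder comparison.

H(A) = 1.5797 bits
H(B) = 1.5756 bits

The distribution closer to uniform has higher entropy.
Answer: A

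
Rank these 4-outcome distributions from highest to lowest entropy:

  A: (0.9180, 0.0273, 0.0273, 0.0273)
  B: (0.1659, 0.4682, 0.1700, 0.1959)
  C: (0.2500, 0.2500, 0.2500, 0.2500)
C > B > A

Key insight: Entropy is maximized by uniform distributions and minimized by concentrated distributions.

- Uniform distributions have maximum entropy log₂(4) = 2.0000 bits
- The more "peaked" or concentrated a distribution, the lower its entropy

Entropies:
  H(A) = 0.5392 bits
  H(B) = 1.8378 bits
  H(C) = 2.0000 bits

Ranking: C > B > A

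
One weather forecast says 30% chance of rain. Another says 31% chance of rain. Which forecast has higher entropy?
31% forecast

Treat each forecast as a Bernoulli distribution. Binary entropy is maximized at p=0.5 and falls off symmetrically toward 0 or 1. The 31% forecast is closer to 50%, so it is more uncertain. H(30%) ≈ 0.881 bits, H(31%) ≈ 0.893 bits.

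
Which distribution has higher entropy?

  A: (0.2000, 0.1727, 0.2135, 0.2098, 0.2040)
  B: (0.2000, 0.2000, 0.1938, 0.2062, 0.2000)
B

Both distributions are close to uniform, making this a harder comparison.

H(A) = 2.3181 bits
H(B) = 2.3217 bits

The distribution closer to uniform has higher entropy.
Answer: B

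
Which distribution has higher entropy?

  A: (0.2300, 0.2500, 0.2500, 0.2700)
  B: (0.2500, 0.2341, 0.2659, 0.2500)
B

Both distributions are close to uniform, making this a harder comparison.

H(A) = 1.9977 bits
H(B) = 1.9985 bits

The distribution closer to uniform has higher entropy.
Answer: B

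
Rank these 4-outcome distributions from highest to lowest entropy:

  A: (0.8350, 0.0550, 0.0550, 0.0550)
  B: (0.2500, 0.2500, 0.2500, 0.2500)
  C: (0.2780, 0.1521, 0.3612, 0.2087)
B > C > A

Key insight: Entropy is maximized by uniform distributions and minimized by concentrated distributions.

- Uniform distributions have maximum entropy log₂(4) = 2.0000 bits
- The more "peaked" or concentrated a distribution, the lower its entropy

Entropies:
  H(A) = 0.9077 bits
  H(B) = 2.0000 bits
  H(C) = 1.9291 bits

Ranking: B > C > A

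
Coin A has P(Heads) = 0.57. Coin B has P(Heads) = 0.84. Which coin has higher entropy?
A

For binary distributions, entropy is maximized at p=0.5 and decreases as p moves toward 0 or 1.

H(A) = H(0.57) = 0.9858 bits
H(B) = H(0.84) = 0.6343 bits

Distribution A (p=0.57) is closer to uniform (p=0.5), so it has higher entropy.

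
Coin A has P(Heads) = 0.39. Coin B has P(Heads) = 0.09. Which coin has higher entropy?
A

For binary distributions, entropy is maximized at p=0.5 and decreases as p moves toward 0 or 1.

H(A) = H(0.39) = 0.9648 bits
H(B) = H(0.09) = 0.4365 bits

Distribution A (p=0.39) is closer to uniform (p=0.5), so it has higher entropy.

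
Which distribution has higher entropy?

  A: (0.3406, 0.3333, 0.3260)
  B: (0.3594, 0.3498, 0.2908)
A

Both distributions are close to uniform, making this a harder comparison.

H(A) = 1.5847 bits
H(B) = 1.5789 bits

The distribution closer to uniform has higher entropy.
Answer: A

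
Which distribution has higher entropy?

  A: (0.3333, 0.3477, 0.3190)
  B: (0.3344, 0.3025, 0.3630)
A

Both distributions are close to uniform, making this a harder comparison.

H(A) = 1.5841 bits
H(B) = 1.5810 bits

The distribution closer to uniform has higher entropy.
Answer: A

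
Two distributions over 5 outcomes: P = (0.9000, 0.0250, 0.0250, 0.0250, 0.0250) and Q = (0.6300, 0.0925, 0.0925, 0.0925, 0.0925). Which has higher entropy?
Q

P is highly concentrated on one outcome (90%), making it nearly deterministic. Q spreads its mass more evenly (max 63%). The more spread-out distribution has higher entropy: H(P) ≈ 0.669 bits, H(Q) ≈ 1.691 bits.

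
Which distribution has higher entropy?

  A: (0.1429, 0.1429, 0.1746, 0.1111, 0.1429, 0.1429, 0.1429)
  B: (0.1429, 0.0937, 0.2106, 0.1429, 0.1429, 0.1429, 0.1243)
A

Both distributions are close to uniform, making this a harder comparison.

H(A) = 2.7971 bits
H(B) = 2.7714 bits

The distribution closer to uniform has higher entropy.
Answer: A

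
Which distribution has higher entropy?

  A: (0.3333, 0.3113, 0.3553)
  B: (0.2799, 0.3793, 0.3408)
A

Both distributions are close to uniform, making this a harder comparison.

H(A) = 1.5829 bits
H(B) = 1.5739 bits

The distribution closer to uniform has higher entropy.
Answer: A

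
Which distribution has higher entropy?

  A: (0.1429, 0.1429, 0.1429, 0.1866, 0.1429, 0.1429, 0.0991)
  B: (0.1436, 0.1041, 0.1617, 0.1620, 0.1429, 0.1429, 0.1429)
B

Both distributions are close to uniform, making this a harder comparison.

H(A) = 2.7877 bits
H(B) = 2.7955 bits

The distribution closer to uniform has higher entropy.
Answer: B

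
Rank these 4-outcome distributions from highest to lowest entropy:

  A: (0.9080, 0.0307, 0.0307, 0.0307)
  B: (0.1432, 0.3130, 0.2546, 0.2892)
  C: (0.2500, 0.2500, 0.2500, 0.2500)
C > B > A

Key insight: Entropy is maximized by uniform distributions and minimized by concentrated distributions.

- Uniform distributions have maximum entropy log₂(4) = 2.0000 bits
- The more "peaked" or concentrated a distribution, the lower its entropy

Entropies:
  H(A) = 0.5889 bits
  H(B) = 1.9462 bits
  H(C) = 2.0000 bits

Ranking: C > B > A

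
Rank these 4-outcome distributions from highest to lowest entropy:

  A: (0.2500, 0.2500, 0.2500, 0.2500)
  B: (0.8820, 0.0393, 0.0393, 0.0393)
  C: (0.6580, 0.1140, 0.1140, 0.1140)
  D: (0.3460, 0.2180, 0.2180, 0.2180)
A > D > C > B

Key insight: Entropy is maximized by uniform distributions and minimized by concentrated distributions.

Entropies:
  H(A) = 2.0000 bits
  H(B) = 0.7106 bits
  H(C) = 1.4688 bits
  H(D) = 1.9670 bits

Ranking: A > D > C > B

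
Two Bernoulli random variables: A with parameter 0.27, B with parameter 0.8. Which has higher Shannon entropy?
A

For binary distributions, entropy is maximized at p=0.5 and decreases as p moves toward 0 or 1.

H(A) = H(0.27) = 0.8415 bits
H(B) = H(0.8) = 0.7219 bits

Distribution A (p=0.27) is closer to uniform (p=0.5), so it has higher entropy.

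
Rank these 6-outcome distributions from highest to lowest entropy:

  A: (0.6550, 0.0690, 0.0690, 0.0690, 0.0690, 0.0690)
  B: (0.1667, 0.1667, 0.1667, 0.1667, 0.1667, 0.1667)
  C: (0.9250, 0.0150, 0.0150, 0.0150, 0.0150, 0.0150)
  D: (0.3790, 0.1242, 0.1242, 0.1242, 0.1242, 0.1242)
B > D > A > C

Key insight: Entropy is maximized by uniform distributions and minimized by concentrated distributions.

Entropies:
  H(A) = 1.7306 bits
  H(B) = 2.5850 bits
  H(C) = 0.5585 bits
  H(D) = 2.3993 bits

Ranking: B > D > A > C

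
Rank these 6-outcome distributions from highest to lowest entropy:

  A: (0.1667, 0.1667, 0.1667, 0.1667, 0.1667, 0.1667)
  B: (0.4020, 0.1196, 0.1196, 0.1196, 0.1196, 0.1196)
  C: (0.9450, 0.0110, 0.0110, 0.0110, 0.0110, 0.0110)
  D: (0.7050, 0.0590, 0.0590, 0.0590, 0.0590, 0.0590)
A > B > D > C

Key insight: Entropy is maximized by uniform distributions and minimized by concentrated distributions.

Entropies:
  H(A) = 2.5850 bits
  H(B) = 2.3606 bits
  H(C) = 0.4350 bits
  H(D) = 1.5601 bits

Ranking: A > B > D > C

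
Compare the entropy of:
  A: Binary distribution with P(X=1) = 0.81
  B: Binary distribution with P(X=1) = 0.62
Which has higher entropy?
B

For binary distributions, entropy is maximized at p=0.5 and decreases as p moves toward 0 or 1.

H(A) = H(0.81) = 0.7015 bits
H(B) = H(0.62) = 0.9580 bits

Distribution B (p=0.62) is closer to uniform (p=0.5), so it has higher entropy.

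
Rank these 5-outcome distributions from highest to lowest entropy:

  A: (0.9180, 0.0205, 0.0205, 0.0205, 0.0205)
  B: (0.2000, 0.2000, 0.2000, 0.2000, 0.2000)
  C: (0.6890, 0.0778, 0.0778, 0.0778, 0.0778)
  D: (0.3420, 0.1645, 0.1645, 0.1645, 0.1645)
B > D > C > A

Key insight: Entropy is maximized by uniform distributions and minimized by concentrated distributions.

Entropies:
  H(A) = 0.5732 bits
  H(B) = 2.3219 bits
  H(C) = 1.5163 bits
  H(D) = 2.2427 bits

Ranking: B > D > C > A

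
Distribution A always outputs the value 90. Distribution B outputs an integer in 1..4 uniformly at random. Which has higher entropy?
B

A is deterministic, so H(A) = 0. B is uniform over 4 outcomes, so H(B) = log₂(4) = 2.000 bits. Any distribution with genuine randomness has higher entropy than a deterministic one.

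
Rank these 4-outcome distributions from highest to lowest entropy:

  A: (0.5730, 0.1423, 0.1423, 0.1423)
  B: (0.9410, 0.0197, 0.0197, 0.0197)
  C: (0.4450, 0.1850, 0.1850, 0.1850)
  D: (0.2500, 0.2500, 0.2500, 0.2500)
D > C > A > B

Key insight: Entropy is maximized by uniform distributions and minimized by concentrated distributions.

Entropies:
  H(A) = 1.6613 bits
  H(B) = 0.4170 bits
  H(C) = 1.8709 bits
  H(D) = 2.0000 bits

Ranking: D > C > A > B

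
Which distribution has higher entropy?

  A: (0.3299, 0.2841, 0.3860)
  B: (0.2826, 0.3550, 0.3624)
B

Both distributions are close to uniform, making this a harder comparison.

H(A) = 1.5737 bits
H(B) = 1.5763 bits

The distribution closer to uniform has higher entropy.
Answer: B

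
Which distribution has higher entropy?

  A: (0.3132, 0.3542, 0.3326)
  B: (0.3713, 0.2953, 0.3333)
A

Both distributions are close to uniform, making this a harder comparison.

H(A) = 1.5831 bits
H(B) = 1.5787 bits

The distribution closer to uniform has higher entropy.
Answer: A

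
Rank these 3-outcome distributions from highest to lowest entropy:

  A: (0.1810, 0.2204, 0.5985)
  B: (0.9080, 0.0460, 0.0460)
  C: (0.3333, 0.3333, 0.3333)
C > A > B

Key insight: Entropy is maximized by uniform distributions and minimized by concentrated distributions.

- Uniform distributions have maximum entropy log₂(3) = 1.5850 bits
- The more "peaked" or concentrated a distribution, the lower its entropy

Entropies:
  H(A) = 1.3705 bits
  H(B) = 0.5351 bits
  H(C) = 1.5850 bits

Ranking: C > A > B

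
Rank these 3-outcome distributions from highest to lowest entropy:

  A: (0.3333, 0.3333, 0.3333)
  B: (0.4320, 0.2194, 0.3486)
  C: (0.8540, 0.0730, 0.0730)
A > B > C

Key insight: Entropy is maximized by uniform distributions and minimized by concentrated distributions.

- Uniform distributions have maximum entropy log₂(3) = 1.5850 bits
- The more "peaked" or concentrated a distribution, the lower its entropy

Entropies:
  H(A) = 1.5850 bits
  H(B) = 1.5332 bits
  H(C) = 0.7457 bits

Ranking: A > B > C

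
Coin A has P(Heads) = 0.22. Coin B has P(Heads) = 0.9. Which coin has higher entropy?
A

For binary distributions, entropy is maximized at p=0.5 and decreases as p moves toward 0 or 1.

H(A) = H(0.22) = 0.7602 bits
H(B) = H(0.9) = 0.4690 bits

Distribution A (p=0.22) is closer to uniform (p=0.5), so it has higher entropy.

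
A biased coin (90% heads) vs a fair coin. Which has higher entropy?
Fair coin

The fair coin is uniform (p=0.5), maximizing binary entropy at 1 bit. The biased coin has H(0.90) ≈ 0.469 bits — its outcome is more predictable, so its entropy is lower.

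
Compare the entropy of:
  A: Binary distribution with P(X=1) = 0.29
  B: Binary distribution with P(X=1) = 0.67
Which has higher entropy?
B

For binary distributions, entropy is maximized at p=0.5 and decreases as p moves toward 0 or 1.

H(A) = H(0.29) = 0.8687 bits
H(B) = H(0.67) = 0.9149 bits

Distribution B (p=0.67) is closer to uniform (p=0.5), so it has higher entropy.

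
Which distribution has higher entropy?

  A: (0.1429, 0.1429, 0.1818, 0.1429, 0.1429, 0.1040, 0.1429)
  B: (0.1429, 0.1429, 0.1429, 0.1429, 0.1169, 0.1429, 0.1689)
B

Both distributions are close to uniform, making this a harder comparison.

H(A) = 2.7919 bits
H(B) = 2.8005 bits

The distribution closer to uniform has higher entropy.
Answer: B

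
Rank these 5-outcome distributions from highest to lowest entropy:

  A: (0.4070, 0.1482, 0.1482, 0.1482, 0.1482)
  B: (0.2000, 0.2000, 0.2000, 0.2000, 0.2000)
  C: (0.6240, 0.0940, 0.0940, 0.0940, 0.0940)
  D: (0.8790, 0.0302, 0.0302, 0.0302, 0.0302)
B > A > C > D

Key insight: Entropy is maximized by uniform distributions and minimized by concentrated distributions.

Entropies:
  H(A) = 2.1609 bits
  H(B) = 2.3219 bits
  H(C) = 1.7072 bits
  H(D) = 0.7742 bits

Ranking: B > A > C > D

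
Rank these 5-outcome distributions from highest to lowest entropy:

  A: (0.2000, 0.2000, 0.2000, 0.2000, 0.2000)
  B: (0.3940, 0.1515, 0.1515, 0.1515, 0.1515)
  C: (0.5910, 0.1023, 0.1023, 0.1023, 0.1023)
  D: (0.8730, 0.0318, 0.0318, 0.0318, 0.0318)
A > B > C > D

Key insight: Entropy is maximized by uniform distributions and minimized by concentrated distributions.

Entropies:
  H(A) = 2.3219 bits
  H(B) = 2.1793 bits
  H(C) = 1.7940 bits
  H(D) = 0.8032 bits

Ranking: A > B > C > D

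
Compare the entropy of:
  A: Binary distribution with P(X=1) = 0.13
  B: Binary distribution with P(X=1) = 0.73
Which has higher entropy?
B

For binary distributions, entropy is maximized at p=0.5 and decreases as p moves toward 0 or 1.

H(A) = H(0.13) = 0.5574 bits
H(B) = H(0.73) = 0.8415 bits

Distribution B (p=0.73) is closer to uniform (p=0.5), so it has higher entropy.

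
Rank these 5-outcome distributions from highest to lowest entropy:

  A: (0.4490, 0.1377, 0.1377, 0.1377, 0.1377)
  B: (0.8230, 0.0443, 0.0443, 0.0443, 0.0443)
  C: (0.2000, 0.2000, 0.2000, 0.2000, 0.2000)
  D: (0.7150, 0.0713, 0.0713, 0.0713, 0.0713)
C > A > D > B

Key insight: Entropy is maximized by uniform distributions and minimized by concentrated distributions.

Entropies:
  H(A) = 2.0945 bits
  H(B) = 1.0275 bits
  H(C) = 2.3219 bits
  H(D) = 1.4322 bits

Ranking: C > A > D > B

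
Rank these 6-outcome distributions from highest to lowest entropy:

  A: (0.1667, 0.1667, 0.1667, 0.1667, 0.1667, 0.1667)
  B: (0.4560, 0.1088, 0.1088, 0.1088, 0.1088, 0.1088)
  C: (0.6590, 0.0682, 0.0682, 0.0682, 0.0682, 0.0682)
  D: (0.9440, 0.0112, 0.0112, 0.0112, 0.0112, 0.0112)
A > B > C > D

Key insight: Entropy is maximized by uniform distributions and minimized by concentrated distributions.

Entropies:
  H(A) = 2.5850 bits
  H(B) = 2.2575 bits
  H(C) = 1.7175 bits
  H(D) = 0.4414 bits

Ranking: A > B > C > D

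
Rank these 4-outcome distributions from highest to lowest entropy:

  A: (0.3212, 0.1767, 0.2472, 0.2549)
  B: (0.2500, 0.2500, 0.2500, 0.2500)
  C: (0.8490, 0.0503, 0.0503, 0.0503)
B > A > C

Key insight: Entropy is maximized by uniform distributions and minimized by concentrated distributions.

- Uniform distributions have maximum entropy log₂(4) = 2.0000 bits
- The more "peaked" or concentrated a distribution, the lower its entropy

Entropies:
  H(A) = 1.9692 bits
  H(B) = 2.0000 bits
  H(C) = 0.8517 bits

Ranking: B > A > C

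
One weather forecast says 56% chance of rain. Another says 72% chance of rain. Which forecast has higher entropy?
56% forecast

Treat each forecast as a Bernoulli distribution. Binary entropy is maximized at p=0.5 and falls off symmetrically toward 0 or 1. The 56% forecast is closer to 50%, so it is more uncertain. H(56%) ≈ 0.990 bits, H(72%) ≈ 0.855 bits.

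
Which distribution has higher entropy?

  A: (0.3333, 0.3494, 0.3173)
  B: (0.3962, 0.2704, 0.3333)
A

Both distributions are close to uniform, making this a harder comparison.

H(A) = 1.5838 bits
H(B) = 1.5677 bits

The distribution closer to uniform has higher entropy.
Answer: A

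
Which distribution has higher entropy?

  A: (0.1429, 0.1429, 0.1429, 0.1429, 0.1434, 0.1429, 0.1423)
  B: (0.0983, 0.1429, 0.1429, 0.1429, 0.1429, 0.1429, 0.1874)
A

Both distributions are close to uniform, making this a harder comparison.

H(A) = 2.8074 bits
H(B) = 2.7870 bits

The distribution closer to uniform has higher entropy.
Answer: A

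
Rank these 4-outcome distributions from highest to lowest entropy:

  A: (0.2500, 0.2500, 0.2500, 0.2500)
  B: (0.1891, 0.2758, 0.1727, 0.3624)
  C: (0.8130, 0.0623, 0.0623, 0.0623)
A > B > C

Key insight: Entropy is maximized by uniform distributions and minimized by concentrated distributions.

- Uniform distributions have maximum entropy log₂(4) = 2.0000 bits
- The more "peaked" or concentrated a distribution, the lower its entropy

Entropies:
  H(A) = 2.0000 bits
  H(B) = 1.9352 bits
  H(C) = 0.9915 bits

Ranking: A > B > C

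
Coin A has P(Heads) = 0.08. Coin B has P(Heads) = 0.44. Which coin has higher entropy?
B

For binary distributions, entropy is maximized at p=0.5 and decreases as p moves toward 0 or 1.

H(A) = H(0.08) = 0.4022 bits
H(B) = H(0.44) = 0.9896 bits

Distribution B (p=0.44) is closer to uniform (p=0.5), so it has higher entropy.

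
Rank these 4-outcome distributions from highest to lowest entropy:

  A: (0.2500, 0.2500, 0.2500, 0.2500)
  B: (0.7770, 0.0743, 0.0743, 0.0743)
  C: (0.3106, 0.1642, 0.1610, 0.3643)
A > C > B

Key insight: Entropy is maximized by uniform distributions and minimized by concentrated distributions.

- Uniform distributions have maximum entropy log₂(4) = 2.0000 bits
- The more "peaked" or concentrated a distribution, the lower its entropy

Entropies:
  H(A) = 2.0000 bits
  H(B) = 1.1191 bits
  H(C) = 1.9068 bits

Ranking: A > C > B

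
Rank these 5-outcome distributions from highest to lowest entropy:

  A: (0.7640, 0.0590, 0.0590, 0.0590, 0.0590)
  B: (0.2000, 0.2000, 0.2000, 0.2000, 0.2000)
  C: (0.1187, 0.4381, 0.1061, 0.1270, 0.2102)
B > C > A

Key insight: Entropy is maximized by uniform distributions and minimized by concentrated distributions.

- Uniform distributions have maximum entropy log₂(5) = 2.3219 bits
- The more "peaked" or concentrated a distribution, the lower its entropy

Entropies:
  H(A) = 1.2603 bits
  H(B) = 2.3219 bits
  H(C) = 2.0810 bits

Ranking: B > C > A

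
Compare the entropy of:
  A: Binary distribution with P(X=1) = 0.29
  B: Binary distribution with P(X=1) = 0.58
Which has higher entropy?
B

For binary distributions, entropy is maximized at p=0.5 and decreases as p moves toward 0 or 1.

H(A) = H(0.29) = 0.8687 bits
H(B) = H(0.58) = 0.9815 bits

Distribution B (p=0.58) is closer to uniform (p=0.5), so it has higher entropy.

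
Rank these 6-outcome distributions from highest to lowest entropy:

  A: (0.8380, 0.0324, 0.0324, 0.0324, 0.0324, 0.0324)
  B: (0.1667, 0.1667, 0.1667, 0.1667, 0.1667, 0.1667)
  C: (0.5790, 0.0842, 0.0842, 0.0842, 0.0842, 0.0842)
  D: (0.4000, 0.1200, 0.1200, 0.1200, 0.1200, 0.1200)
B > D > C > A

Key insight: Entropy is maximized by uniform distributions and minimized by concentrated distributions.

Entropies:
  H(A) = 1.0152 bits
  H(B) = 2.5850 bits
  H(C) = 1.9594 bits
  H(D) = 2.3641 bits

Ranking: B > D > C > A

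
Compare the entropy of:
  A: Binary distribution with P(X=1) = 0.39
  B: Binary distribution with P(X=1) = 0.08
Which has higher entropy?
A

For binary distributions, entropy is maximized at p=0.5 and decreases as p moves toward 0 or 1.

H(A) = H(0.39) = 0.9648 bits
H(B) = H(0.08) = 0.4022 bits

Distribution A (p=0.39) is closer to uniform (p=0.5), so it has higher entropy.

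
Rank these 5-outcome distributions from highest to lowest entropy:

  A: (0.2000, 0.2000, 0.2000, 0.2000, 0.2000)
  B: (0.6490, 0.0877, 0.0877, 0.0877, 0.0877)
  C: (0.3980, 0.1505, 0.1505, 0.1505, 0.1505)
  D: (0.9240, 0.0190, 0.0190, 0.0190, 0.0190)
A > C > B > D

Key insight: Entropy is maximized by uniform distributions and minimized by concentrated distributions.

Entropies:
  H(A) = 2.3219 bits
  H(B) = 1.6370 bits
  H(C) = 2.1738 bits
  H(D) = 0.5399 bits

Ranking: A > C > B > D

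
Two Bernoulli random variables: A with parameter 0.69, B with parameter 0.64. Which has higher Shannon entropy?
B

For binary distributions, entropy is maximized at p=0.5 and decreases as p moves toward 0 or 1.

H(A) = H(0.69) = 0.8932 bits
H(B) = H(0.64) = 0.9427 bits

Distribution B (p=0.64) is closer to uniform (p=0.5), so it has higher entropy.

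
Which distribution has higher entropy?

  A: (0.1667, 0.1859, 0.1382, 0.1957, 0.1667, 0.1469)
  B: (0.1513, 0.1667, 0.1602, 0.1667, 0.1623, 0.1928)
B

Both distributions are close to uniform, making this a harder comparison.

H(A) = 2.5745 bits
H(B) = 2.5808 bits

The distribution closer to uniform has higher entropy.
Answer: B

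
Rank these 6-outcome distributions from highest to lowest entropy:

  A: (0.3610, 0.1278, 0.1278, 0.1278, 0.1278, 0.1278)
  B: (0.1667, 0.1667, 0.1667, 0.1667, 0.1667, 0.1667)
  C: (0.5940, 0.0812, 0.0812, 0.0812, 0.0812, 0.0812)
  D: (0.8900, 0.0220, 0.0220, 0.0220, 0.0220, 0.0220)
B > A > C > D

Key insight: Entropy is maximized by uniform distributions and minimized by concentrated distributions.

Entropies:
  H(A) = 2.4272 bits
  H(B) = 2.5850 bits
  H(C) = 1.9171 bits
  H(D) = 0.7553 bits

Ranking: B > A > C > D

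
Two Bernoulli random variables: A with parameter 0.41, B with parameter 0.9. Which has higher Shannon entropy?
A

For binary distributions, entropy is maximized at p=0.5 and decreases as p moves toward 0 or 1.

H(A) = H(0.41) = 0.9765 bits
H(B) = H(0.9) = 0.4690 bits

Distribution A (p=0.41) is closer to uniform (p=0.5), so it has higher entropy.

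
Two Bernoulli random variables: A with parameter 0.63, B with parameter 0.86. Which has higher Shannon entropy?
A

For binary distributions, entropy is maximized at p=0.5 and decreases as p moves toward 0 or 1.

H(A) = H(0.63) = 0.9507 bits
H(B) = H(0.86) = 0.5842 bits

Distribution A (p=0.63) is closer to uniform (p=0.5), so it has higher entropy.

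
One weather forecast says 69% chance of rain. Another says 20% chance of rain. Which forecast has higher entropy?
69% forecast

Treat each forecast as a Bernoulli distribution. Binary entropy is maximized at p=0.5 and falls off symmetrically toward 0 or 1. The 69% forecast is closer to 50%, so it is more uncertain. H(69%) ≈ 0.893 bits, H(20%) ≈ 0.722 bits.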